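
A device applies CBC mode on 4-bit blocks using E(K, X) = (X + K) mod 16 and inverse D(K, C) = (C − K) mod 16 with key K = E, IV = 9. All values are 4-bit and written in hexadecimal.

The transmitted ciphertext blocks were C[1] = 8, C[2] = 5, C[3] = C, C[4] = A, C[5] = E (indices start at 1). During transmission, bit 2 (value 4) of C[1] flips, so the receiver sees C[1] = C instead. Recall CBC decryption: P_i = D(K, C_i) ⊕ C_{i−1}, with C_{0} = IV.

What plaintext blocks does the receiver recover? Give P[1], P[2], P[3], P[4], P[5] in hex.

Only C[1] changed, to C. In CBC, a change in C_i garbles P_i and flips the same bit in P_{i+1}. Decrypting the received ciphertext:
P[1]: D(K, C) = E; E ⊕ 9 = 7.
P[2]: D(K, 5) = 7; 7 ⊕ C = B.
P[3]: D(K, C) = E; E ⊕ 5 = B.
P[4]: D(K, A) = C; C ⊕ C = 0.
P[5]: D(K, E) = 0; 0 ⊕ A = A.
Blocks that differ from the original plaintext: P[1], P[2].

P[1] = 7, P[2] = B, P[3] = B, P[4] = 0, P[5] = A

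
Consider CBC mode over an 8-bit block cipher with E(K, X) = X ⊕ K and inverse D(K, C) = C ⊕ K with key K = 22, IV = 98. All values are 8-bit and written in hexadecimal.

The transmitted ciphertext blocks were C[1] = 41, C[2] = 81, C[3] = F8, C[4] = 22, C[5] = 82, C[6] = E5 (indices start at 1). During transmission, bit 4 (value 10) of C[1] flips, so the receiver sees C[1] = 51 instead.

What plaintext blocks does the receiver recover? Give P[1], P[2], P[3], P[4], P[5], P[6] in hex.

P[1] = EB, P[2] = F2, P[3] = 5B, P[4] = F8, P[5] = 82, P[6] = 45

CBC decryption: P_i = D(K, C_i) ⊕ C_{i−1}, with C_{0} = IV.
Only C[1] changed, to 51. In CBC, a change in C_i garbles P_i and flips the same bit in P_{i+1}. Decrypting the received ciphertext:
P[1]: D(K, 51) = 73; 73 ⊕ 98 = EB.
P[2]: D(K, 81) = A3; A3 ⊕ 51 = F2.
P[3]: D(K, F8) = DA; DA ⊕ 81 = 5B.
P[4]: D(K, 22) = 00; 00 ⊕ F8 = F8.
P[5]: D(K, 82) = A0; A0 ⊕ 22 = 82.
P[6]: D(K, E5) = C7; C7 ⊕ 82 = 45.
Blocks that differ from the original plaintext: P[1], P[2].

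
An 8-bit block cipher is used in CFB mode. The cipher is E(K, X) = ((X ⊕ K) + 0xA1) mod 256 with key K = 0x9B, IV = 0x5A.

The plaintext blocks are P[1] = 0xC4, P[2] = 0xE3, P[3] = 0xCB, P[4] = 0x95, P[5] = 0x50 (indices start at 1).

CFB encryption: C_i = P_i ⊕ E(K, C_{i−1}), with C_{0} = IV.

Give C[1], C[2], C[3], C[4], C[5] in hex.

C[1]: E(K, 0x5A) = 0x62; 0xC4 ⊕ 0x62 = 0xA6.
C[2]: E(K, 0xA6) = 0xDE; 0xE3 ⊕ 0xDE = 0x3D.
C[3]: E(K, 0x3D) = 0x47; 0xCB ⊕ 0x47 = 0x8C.
C[4]: E(K, 0x8C) = 0xB8; 0x95 ⊕ 0xB8 = 0x2D.
C[5]: E(K, 0x2D) = 0x57; 0x50 ⊕ 0x57 = 0x07.

C[1] = 0xA6, C[2] = 0x3D, C[3] = 0x8C, C[4] = 0x2D, C[5] = 0x07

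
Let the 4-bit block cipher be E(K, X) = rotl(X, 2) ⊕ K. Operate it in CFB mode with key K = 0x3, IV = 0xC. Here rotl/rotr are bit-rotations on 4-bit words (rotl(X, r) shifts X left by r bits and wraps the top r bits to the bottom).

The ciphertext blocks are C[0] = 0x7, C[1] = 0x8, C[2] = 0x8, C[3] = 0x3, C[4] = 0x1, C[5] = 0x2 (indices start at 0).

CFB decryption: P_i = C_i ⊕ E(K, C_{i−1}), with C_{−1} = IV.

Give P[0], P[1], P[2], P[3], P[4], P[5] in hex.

P[0]: E(K, 0xC) = 0x0; 0x7 ⊕ 0x0 = 0x7.
P[1]: E(K, 0x7) = 0xE; 0x8 ⊕ 0xE = 0x6.
P[2]: E(K, 0x8) = 0x1; 0x8 ⊕ 0x1 = 0x9.
P[3]: E(K, 0x8) = 0x1; 0x3 ⊕ 0x1 = 0x2.
P[4]: E(K, 0x3) = 0xF; 0x1 ⊕ 0xF = 0xE.
P[5]: E(K, 0x1) = 0x7; 0x2 ⊕ 0x7 = 0x5.

P[0] = 0x7, P[1] = 0x6, P[2] = 0x9, P[3] = 0x2, P[4] = 0xE, P[5] = 0x5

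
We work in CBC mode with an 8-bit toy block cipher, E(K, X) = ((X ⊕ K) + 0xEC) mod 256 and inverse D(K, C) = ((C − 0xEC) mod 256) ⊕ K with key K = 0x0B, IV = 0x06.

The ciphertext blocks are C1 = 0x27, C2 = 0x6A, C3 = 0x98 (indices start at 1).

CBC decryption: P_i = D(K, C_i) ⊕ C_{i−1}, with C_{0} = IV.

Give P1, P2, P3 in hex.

P1: D(K, 0x27) = 0x30; 0x30 ⊕ 0x06 = 0x36.
P2: D(K, 0x6A) = 0x75; 0x75 ⊕ 0x27 = 0x52.
P3: D(K, 0x98) = 0xA7; 0xA7 ⊕ 0x6A = 0xCD.

P1 = 0x36, P2 = 0x52, P3 = 0xCD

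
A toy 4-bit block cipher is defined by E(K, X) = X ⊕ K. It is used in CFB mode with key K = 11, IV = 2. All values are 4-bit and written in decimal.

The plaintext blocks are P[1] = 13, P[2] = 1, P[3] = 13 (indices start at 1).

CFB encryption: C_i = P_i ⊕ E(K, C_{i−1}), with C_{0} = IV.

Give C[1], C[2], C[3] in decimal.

C[1] = 4, C[2] = 14, C[3] = 8

C[1]: E(K, 2) = 9; 13 ⊕ 9 = 4.
C[2]: E(K, 4) = 15; 1 ⊕ 15 = 14.
C[3]: E(K, 14) = 5; 13 ⊕ 5 = 8.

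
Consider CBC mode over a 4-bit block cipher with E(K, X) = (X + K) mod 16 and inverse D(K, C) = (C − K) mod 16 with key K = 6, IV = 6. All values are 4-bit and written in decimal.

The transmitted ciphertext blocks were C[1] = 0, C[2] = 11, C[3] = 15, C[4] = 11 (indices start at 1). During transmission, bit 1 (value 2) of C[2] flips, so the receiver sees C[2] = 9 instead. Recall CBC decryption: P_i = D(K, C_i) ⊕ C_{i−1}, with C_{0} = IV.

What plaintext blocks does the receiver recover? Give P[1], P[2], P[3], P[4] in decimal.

Only C[2] changed, to 9. In CBC, a change in C_i garbles P_i and flips the same bit in P_{i+1}. Decrypting the received ciphertext:
P[1]: D(K, 0) = 10; 10 ⊕ 6 = 12.
P[2]: D(K, 9) = 3; 3 ⊕ 0 = 3.
P[3]: D(K, 15) = 9; 9 ⊕ 9 = 0.
P[4]: D(K, 11) = 5; 5 ⊕ 15 = 10.
Blocks that differ from the original plaintext: P[2], P[3].

P[1] = 12, P[2] = 3, P[3] = 0, P[4] = 10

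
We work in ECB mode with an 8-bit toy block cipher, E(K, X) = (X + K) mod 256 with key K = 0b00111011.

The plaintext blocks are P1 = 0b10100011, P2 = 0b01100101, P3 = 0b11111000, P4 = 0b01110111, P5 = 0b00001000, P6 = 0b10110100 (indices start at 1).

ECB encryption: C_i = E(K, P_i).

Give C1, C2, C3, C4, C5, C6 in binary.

C1 = 0b11011110, C2 = 0b10100000, C3 = 0b00110011, C4 = 0b10110010, C5 = 0b01000011, C6 = 0b11101111

C1: E(K, 0b10100011) = 0b11011110.
C2: E(K, 0b01100101) = 0b10100000.
C3: E(K, 0b11111000) = 0b00110011.
C4: E(K, 0b01110111) = 0b10110010.
C5: E(K, 0b00001000) = 0b01000011.
C6: E(K, 0b10110100) = 0b11101111.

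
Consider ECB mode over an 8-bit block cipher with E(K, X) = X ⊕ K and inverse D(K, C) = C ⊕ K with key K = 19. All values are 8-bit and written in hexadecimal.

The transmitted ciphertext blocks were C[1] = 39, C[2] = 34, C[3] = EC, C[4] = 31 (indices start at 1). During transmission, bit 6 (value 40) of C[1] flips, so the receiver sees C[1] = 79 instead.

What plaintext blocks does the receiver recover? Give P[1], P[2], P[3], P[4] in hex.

ECB decryption: P_i = D(K, C_i).
Only C[1] changed, to 79. In ECB, a change in C_i affects only P_i. Decrypting the received ciphertext:
P[1]: D(K, 79) = 60.
P[2]: D(K, 34) = 2D.
P[3]: D(K, EC) = F5.
P[4]: D(K, 31) = 28.
Blocks that differ from the original plaintext: P[1].

P[1] = 60, P[2] = 2D, P[3] = F5, P[4] = 28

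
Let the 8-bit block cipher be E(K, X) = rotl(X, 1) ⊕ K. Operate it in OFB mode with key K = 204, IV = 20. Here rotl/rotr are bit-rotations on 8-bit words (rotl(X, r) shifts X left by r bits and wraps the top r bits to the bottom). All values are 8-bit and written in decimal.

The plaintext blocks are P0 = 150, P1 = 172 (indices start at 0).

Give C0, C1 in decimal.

C0 = 114, C1 = 169

OFB encryption: S_i = E(K, S_{i−1}) with S_{−1} = IV; C_i = P_i ⊕ S_i.
C0: S = E(K, 20) = 228; 150 ⊕ 228 = 114.
C1: S = E(K, 228) = 5; 172 ⊕ 5 = 169.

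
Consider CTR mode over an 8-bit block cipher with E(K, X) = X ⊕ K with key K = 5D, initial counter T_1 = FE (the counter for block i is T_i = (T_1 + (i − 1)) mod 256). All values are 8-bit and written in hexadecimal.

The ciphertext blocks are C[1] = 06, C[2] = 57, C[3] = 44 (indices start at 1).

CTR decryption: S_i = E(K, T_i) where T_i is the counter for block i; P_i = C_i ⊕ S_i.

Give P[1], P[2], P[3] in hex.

P[1]: T = FE, S = E(K, T) = A3; 06 ⊕ A3 = A5.
P[2]: T = FF, S = E(K, T) = A2; 57 ⊕ A2 = F5.
P[3]: T = 00, S = E(K, T) = 5D; 44 ⊕ 5D = 19.

P[1] = A5, P[2] = F5, P[3] = 19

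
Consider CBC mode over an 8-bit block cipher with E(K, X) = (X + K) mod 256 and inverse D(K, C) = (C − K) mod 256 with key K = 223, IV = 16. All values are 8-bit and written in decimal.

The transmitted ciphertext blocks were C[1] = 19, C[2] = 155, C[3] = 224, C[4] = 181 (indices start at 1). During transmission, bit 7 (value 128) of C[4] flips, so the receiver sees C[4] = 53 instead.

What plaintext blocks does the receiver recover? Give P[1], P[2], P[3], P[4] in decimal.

CBC decryption: P_i = D(K, C_i) ⊕ C_{i−1}, with C_{0} = IV.
Only C[4] changed, to 53. In CBC, a change in C_i garbles P_i and flips the same bit in P_{i+1}. Decrypting the received ciphertext:
P[1]: D(K, 19) = 52; 52 ⊕ 16 = 36.
P[2]: D(K, 155) = 188; 188 ⊕ 19 = 175.
P[3]: D(K, 224) = 1; 1 ⊕ 155 = 154.
P[4]: D(K, 53) = 86; 86 ⊕ 224 = 182.
Blocks that differ from the original plaintext: P[4].

P[1] = 36, P[2] = 175, P[3] = 154, P[4] = 182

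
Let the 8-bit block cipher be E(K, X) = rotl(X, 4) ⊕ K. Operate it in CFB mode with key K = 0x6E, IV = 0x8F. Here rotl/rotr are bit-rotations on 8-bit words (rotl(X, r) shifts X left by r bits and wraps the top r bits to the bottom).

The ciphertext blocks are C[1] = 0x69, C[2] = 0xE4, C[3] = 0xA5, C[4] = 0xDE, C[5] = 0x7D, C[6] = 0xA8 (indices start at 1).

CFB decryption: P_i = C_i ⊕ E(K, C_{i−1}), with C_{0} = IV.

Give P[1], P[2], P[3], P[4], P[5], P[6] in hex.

P[1]: E(K, 0x8F) = 0x96; 0x69 ⊕ 0x96 = 0xFF.
P[2]: E(K, 0x69) = 0xF8; 0xE4 ⊕ 0xF8 = 0x1C.
P[3]: E(K, 0xE4) = 0x20; 0xA5 ⊕ 0x20 = 0x85.
P[4]: E(K, 0xA5) = 0x34; 0xDE ⊕ 0x34 = 0xEA.
P[5]: E(K, 0xDE) = 0x83; 0x7D ⊕ 0x83 = 0xFE.
P[6]: E(K, 0x7D) = 0xB9; 0xA8 ⊕ 0xB9 = 0x11.

P[1] = 0xFF, P[2] = 0x1C, P[3] = 0x85, P[4] = 0xEA, P[5] = 0xFE, P[6] = 0x11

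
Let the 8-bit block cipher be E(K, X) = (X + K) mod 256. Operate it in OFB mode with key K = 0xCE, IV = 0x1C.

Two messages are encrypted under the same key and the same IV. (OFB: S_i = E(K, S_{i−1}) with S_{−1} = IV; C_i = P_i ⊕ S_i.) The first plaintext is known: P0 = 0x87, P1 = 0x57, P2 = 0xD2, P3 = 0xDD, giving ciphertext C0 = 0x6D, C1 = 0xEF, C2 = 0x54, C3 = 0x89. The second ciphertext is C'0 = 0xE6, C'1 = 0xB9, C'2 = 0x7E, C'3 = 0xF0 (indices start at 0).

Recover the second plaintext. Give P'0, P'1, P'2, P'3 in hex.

P'0 = 0x0C, P'1 = 0x01, P'2 = 0xF8, P'3 = 0xA4

In OFB with a reused IV, both messages share the same keystream S_i, so C_i ⊕ C'_i = P_i ⊕ P'_i and thus P'_i = P_i ⊕ C_i ⊕ C'_i.
P'0: 0x87 ⊕ 0x6D ⊕ 0xE6 = 0x0C.
P'1: 0x57 ⊕ 0xEF ⊕ 0xB9 = 0x01.
P'2: 0xD2 ⊕ 0x54 ⊕ 0x7E = 0xF8.
P'3: 0xDD ⊕ 0x89 ⊕ 0xF0 = 0xA4.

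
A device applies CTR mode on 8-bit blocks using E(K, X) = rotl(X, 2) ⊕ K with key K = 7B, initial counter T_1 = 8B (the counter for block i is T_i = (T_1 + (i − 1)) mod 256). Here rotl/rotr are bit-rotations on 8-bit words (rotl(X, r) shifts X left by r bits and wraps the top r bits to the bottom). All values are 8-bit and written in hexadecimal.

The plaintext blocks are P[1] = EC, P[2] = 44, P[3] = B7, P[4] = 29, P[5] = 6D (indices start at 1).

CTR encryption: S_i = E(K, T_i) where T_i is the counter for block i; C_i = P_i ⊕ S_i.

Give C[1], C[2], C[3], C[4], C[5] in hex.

C[1]: T = 8B, S = E(K, T) = 55; EC ⊕ 55 = B9.
C[2]: T = 8C, S = E(K, T) = 49; 44 ⊕ 49 = 0D.
C[3]: T = 8D, S = E(K, T) = 4D; B7 ⊕ 4D = FA.
C[4]: T = 8E, S = E(K, T) = 41; 29 ⊕ 41 = 68.
C[5]: T = 8F, S = E(K, T) = 45; 6D ⊕ 45 = 28.

C[1] = B9, C[2] = 0D, C[3] = FA, C[4] = 68, C[5] = 28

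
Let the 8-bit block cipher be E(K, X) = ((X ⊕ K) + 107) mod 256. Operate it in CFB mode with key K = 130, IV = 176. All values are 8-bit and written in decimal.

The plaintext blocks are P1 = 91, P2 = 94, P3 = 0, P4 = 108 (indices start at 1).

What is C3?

CFB encryption: C_i = P_i ⊕ E(K, C_{i−1}), with C_{0} = IV.
C1: E(K, 176) = 157; 91 ⊕ 157 = 198.
C2: E(K, 198) = 175; 94 ⊕ 175 = 241.
C3: E(K, 241) = 222; 0 ⊕ 222 = 222.

C3 = 222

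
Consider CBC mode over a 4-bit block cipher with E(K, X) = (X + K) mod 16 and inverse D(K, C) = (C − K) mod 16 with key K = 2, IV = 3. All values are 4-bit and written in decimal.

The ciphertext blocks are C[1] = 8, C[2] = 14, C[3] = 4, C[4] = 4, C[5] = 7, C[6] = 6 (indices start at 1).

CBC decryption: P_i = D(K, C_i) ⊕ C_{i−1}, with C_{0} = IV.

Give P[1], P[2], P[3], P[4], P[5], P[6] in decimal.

P[1] = 5, P[2] = 4, P[3] = 12, P[4] = 6, P[5] = 1, P[6] = 3

P[1]: D(K, 8) = 6; 6 ⊕ 3 = 5.
P[2]: D(K, 14) = 12; 12 ⊕ 8 = 4.
P[3]: D(K, 4) = 2; 2 ⊕ 14 = 12.
P[4]: D(K, 4) = 2; 2 ⊕ 4 = 6.
P[5]: D(K, 7) = 5; 5 ⊕ 4 = 1.
P[6]: D(K, 6) = 4; 4 ⊕ 7 = 3.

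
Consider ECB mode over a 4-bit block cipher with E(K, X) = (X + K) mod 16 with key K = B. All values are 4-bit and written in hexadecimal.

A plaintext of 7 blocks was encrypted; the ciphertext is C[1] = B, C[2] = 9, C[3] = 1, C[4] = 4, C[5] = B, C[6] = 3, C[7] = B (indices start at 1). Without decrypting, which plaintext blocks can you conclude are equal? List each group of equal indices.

ECB encrypts each block independently with the same key, so equal ciphertext blocks imply equal plaintext blocks.
C[1] = C[5] = C[7] = B, so P[1] = P[5] = P[7].

P[1] = P[5] = P[7]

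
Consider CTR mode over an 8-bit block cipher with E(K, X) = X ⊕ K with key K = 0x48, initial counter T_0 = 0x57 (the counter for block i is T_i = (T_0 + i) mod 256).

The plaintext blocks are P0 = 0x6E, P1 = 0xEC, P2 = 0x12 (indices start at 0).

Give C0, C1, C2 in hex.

CTR encryption: S_i = E(K, T_i) where T_i is the counter for block i; C_i = P_i ⊕ S_i.
C0: T = 0x57, S = E(K, T) = 0x1F; 0x6E ⊕ 0x1F = 0x71.
C1: T = 0x58, S = E(K, T) = 0x10; 0xEC ⊕ 0x10 = 0xFC.
C2: T = 0x59, S = E(K, T) = 0x11; 0x12 ⊕ 0x11 = 0x03.

C0 = 0x71, C1 = 0xFC, C2 = 0x03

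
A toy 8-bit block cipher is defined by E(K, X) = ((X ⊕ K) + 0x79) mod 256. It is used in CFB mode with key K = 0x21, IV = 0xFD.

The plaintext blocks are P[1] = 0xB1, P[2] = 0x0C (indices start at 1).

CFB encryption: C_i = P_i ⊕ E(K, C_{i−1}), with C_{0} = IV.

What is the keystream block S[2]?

C[1]: E(K, 0xFD) = 0x55; 0xB1 ⊕ 0x55 = 0xE4.
C[2]: E(K, 0xE4) = 0x3E; 0x0C ⊕ 0x3E = 0x32.
So S[2] = 0x3E.

0x3E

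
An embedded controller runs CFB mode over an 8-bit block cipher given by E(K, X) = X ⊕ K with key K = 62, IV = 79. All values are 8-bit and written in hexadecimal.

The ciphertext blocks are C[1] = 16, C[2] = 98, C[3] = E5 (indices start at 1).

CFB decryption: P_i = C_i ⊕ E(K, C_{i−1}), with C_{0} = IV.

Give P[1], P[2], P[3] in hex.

P[1]: E(K, 79) = 1B; 16 ⊕ 1B = 0D.
P[2]: E(K, 16) = 74; 98 ⊕ 74 = EC.
P[3]: E(K, 98) = FA; E5 ⊕ FA = 1F.

P[1] = 0D, P[2] = EC, P[3] = 1F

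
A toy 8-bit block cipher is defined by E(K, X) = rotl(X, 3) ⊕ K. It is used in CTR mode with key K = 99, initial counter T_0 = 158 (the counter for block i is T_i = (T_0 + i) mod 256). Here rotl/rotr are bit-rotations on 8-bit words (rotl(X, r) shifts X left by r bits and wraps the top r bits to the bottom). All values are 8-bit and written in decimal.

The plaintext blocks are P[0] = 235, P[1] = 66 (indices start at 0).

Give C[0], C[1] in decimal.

CTR encryption: S_i = E(K, T_i) where T_i is the counter for block i; C_i = P_i ⊕ S_i.
C[0]: T = 158, S = E(K, T) = 151; 235 ⊕ 151 = 124.
C[1]: T = 159, S = E(K, T) = 159; 66 ⊕ 159 = 221.

C[0] = 124, C[1] = 221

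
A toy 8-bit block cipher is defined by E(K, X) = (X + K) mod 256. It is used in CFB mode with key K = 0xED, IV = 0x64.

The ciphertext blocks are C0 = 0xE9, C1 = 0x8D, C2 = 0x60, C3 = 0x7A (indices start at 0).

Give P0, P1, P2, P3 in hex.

CFB decryption: P_i = C_i ⊕ E(K, C_{i−1}), with C_{−1} = IV.
P0: E(K, 0x64) = 0x51; 0xE9 ⊕ 0x51 = 0xB8.
P1: E(K, 0xE9) = 0xD6; 0x8D ⊕ 0xD6 = 0x5B.
P2: E(K, 0x8D) = 0x7A; 0x60 ⊕ 0x7A = 0x1A.
P3: E(K, 0x60) = 0x4D; 0x7A ⊕ 0x4D = 0x37.

P0 = 0xB8, P1 = 0x5B, P2 = 0x1A, P3 = 0x37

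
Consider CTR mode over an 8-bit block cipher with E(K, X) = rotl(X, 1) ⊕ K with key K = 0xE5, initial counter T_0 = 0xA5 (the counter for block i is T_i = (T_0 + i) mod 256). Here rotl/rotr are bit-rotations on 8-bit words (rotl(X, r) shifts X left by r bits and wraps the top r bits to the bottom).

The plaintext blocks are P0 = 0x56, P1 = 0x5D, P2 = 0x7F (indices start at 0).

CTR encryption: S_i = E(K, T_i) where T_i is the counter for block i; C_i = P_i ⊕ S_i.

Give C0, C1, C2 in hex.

C0 = 0xF8, C1 = 0xF5, C2 = 0xD5

C0: T = 0xA5, S = E(K, T) = 0xAE; 0x56 ⊕ 0xAE = 0xF8.
C1: T = 0xA6, S = E(K, T) = 0xA8; 0x5D ⊕ 0xA8 = 0xF5.
C2: T = 0xA7, S = E(K, T) = 0xAA; 0x7F ⊕ 0xAA = 0xD5.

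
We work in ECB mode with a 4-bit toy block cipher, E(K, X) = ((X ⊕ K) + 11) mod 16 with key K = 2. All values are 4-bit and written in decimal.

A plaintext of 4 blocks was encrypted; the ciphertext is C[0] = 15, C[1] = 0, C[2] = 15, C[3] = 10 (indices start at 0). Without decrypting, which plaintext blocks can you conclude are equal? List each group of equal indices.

ECB encrypts each block independently with the same key, so equal ciphertext blocks imply equal plaintext blocks.
C[0] = C[2] = 15, so P[0] = P[2].

P[0] = P[2]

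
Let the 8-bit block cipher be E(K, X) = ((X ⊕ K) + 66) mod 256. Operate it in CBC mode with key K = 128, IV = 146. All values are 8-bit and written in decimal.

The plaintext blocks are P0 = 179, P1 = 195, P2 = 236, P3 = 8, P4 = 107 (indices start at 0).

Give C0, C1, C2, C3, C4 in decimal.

CBC encryption: C_i = E(K, P_i ⊕ C_{i−1}), with C_{−1} = IV.
C0: P0 ⊕ 146 = 33; E(K, 33) = 227.
C1: P1 ⊕ 227 = 32; E(K, 32) = 226.
C2: P2 ⊕ 226 = 14; E(K, 14) = 208.
C3: P3 ⊕ 208 = 216; E(K, 216) = 154.
C4: P4 ⊕ 154 = 241; E(K, 241) = 179.

C0 = 227, C1 = 226, C2 = 208, C3 = 154, C4 = 179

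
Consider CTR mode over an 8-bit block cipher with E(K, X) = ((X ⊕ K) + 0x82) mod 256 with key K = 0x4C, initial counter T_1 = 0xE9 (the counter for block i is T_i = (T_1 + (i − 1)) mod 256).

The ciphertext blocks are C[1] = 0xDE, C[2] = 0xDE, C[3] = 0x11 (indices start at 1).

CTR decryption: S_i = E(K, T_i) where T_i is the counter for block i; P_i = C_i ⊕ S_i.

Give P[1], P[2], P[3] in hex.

P[1]: T = 0xE9, S = E(K, T) = 0x27; 0xDE ⊕ 0x27 = 0xF9.
P[2]: T = 0xEA, S = E(K, T) = 0x28; 0xDE ⊕ 0x28 = 0xF6.
P[3]: T = 0xEB, S = E(K, T) = 0x29; 0x11 ⊕ 0x29 = 0x38.

P[1] = 0xF9, P[2] = 0xF6, P[3] = 0x38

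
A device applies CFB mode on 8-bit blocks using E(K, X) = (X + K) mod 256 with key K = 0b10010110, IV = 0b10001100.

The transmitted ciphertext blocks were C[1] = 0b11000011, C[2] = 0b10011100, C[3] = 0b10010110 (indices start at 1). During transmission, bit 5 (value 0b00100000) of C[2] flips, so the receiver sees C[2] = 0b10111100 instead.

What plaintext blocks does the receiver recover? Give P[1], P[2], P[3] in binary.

P[1] = 0b11100001, P[2] = 0b11100101, P[3] = 0b11000100

CFB decryption: P_i = C_i ⊕ E(K, C_{i−1}), with C_{0} = IV.
Only C[2] changed, to 0b10111100. In CFB, a change in C_i flips the same bit in P_i and garbles P_{i+1}. Decrypting the received ciphertext:
P[1]: E(K, 0b10001100) = 0b00100010; 0b11000011 ⊕ 0b00100010 = 0b11100001.
P[2]: E(K, 0b11000011) = 0b01011001; 0b10111100 ⊕ 0b01011001 = 0b11100101.
P[3]: E(K, 0b10111100) = 0b01010010; 0b10010110 ⊕ 0b01010010 = 0b11000100.
Blocks that differ from the original plaintext: P[2], P[3].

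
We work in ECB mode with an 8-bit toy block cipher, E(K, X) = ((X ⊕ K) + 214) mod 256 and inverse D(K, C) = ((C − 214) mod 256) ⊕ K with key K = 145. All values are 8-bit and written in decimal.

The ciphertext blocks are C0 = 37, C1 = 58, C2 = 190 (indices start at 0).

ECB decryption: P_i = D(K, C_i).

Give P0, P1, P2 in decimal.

P0 = 222, P1 = 245, P2 = 121

P0: D(K, 37) = 222.
P1: D(K, 58) = 245.
P2: D(K, 190) = 121.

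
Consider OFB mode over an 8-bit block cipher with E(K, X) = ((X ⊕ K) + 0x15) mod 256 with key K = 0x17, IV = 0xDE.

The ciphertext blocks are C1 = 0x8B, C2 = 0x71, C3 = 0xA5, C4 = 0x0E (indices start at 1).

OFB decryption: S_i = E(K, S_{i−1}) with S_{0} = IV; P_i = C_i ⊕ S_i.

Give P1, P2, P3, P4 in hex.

P1: S = E(K, 0xDE) = 0xDE; 0x8B ⊕ 0xDE = 0x55.
P2: S = E(K, 0xDE) = 0xDE; 0x71 ⊕ 0xDE = 0xAF.
P3: S = E(K, 0xDE) = 0xDE; 0xA5 ⊕ 0xDE = 0x7B.
P4: S = E(K, 0xDE) = 0xDE; 0x0E ⊕ 0xDE = 0xD0.

P1 = 0x55, P2 = 0xAF, P3 = 0x7B, P4 = 0xD0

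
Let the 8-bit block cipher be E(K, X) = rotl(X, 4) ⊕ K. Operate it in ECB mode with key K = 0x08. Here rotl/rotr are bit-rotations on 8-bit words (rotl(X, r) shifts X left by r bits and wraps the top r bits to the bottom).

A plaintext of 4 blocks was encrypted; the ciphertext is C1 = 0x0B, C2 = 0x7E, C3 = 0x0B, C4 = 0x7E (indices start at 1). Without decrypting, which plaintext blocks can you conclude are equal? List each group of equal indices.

ECB encrypts each block independently with the same key, so equal ciphertext blocks imply equal plaintext blocks.
C1 = C3 = 0x0B, so P1 = P3.
C2 = C4 = 0x7E, so P2 = P4.

P1 = P3; P2 = P4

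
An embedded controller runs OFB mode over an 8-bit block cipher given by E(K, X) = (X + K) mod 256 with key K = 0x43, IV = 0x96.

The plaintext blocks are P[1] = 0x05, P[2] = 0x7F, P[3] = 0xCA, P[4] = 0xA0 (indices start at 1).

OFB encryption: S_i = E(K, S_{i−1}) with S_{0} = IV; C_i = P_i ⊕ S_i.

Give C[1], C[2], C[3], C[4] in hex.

C[1] = 0xDC, C[2] = 0x63, C[3] = 0x95, C[4] = 0x02

C[1]: S = E(K, 0x96) = 0xD9; 0x05 ⊕ 0xD9 = 0xDC.
C[2]: S = E(K, 0xD9) = 0x1C; 0x7F ⊕ 0x1C = 0x63.
C[3]: S = E(K, 0x1C) = 0x5F; 0xCA ⊕ 0x5F = 0x95.
C[4]: S = E(K, 0x5F) = 0xA2; 0xA0 ⊕ 0xA2 = 0x02.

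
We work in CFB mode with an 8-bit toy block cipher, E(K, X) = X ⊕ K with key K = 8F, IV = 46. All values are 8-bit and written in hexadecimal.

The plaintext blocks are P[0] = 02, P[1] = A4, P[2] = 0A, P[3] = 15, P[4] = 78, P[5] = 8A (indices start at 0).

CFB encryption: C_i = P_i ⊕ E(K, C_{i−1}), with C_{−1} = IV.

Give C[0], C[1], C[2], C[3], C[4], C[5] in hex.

C[0]: E(K, 46) = C9; 02 ⊕ C9 = CB.
C[1]: E(K, CB) = 44; A4 ⊕ 44 = E0.
C[2]: E(K, E0) = 6F; 0A ⊕ 6F = 65.
C[3]: E(K, 65) = EA; 15 ⊕ EA = FF.
C[4]: E(K, FF) = 70; 78 ⊕ 70 = 08.
C[5]: E(K, 08) = 87; 8A ⊕ 87 = 0D.

C[0] = CB, C[1] = E0, C[2] = 65, C[3] = FF, C[4] = 08, C[5] = 0D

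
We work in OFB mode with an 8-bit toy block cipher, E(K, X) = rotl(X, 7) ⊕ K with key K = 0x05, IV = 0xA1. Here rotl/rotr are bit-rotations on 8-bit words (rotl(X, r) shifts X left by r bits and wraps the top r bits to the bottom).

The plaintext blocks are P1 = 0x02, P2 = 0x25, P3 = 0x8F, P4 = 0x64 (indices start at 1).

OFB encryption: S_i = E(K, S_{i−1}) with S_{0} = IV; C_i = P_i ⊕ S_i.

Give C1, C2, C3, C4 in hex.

C1: S = E(K, 0xA1) = 0xD5; 0x02 ⊕ 0xD5 = 0xD7.
C2: S = E(K, 0xD5) = 0xEF; 0x25 ⊕ 0xEF = 0xCA.
C3: S = E(K, 0xEF) = 0xF2; 0x8F ⊕ 0xF2 = 0x7D.
C4: S = E(K, 0xF2) = 0x7C; 0x64 ⊕ 0x7C = 0x18.

C1 = 0xD7, C2 = 0xCA, C3 = 0x7D, C4 = 0x18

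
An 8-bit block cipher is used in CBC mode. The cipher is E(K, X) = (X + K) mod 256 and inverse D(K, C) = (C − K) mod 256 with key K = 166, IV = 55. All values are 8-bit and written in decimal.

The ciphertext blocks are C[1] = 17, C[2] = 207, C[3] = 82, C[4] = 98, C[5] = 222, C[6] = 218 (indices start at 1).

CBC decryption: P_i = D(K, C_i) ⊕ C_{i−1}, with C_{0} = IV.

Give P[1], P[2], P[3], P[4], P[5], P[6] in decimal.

P[1] = 92, P[2] = 56, P[3] = 99, P[4] = 238, P[5] = 90, P[6] = 234

P[1]: D(K, 17) = 107; 107 ⊕ 55 = 92.
P[2]: D(K, 207) = 41; 41 ⊕ 17 = 56.
P[3]: D(K, 82) = 172; 172 ⊕ 207 = 99.
P[4]: D(K, 98) = 188; 188 ⊕ 82 = 238.
P[5]: D(K, 222) = 56; 56 ⊕ 98 = 90.
P[6]: D(K, 218) = 52; 52 ⊕ 222 = 234.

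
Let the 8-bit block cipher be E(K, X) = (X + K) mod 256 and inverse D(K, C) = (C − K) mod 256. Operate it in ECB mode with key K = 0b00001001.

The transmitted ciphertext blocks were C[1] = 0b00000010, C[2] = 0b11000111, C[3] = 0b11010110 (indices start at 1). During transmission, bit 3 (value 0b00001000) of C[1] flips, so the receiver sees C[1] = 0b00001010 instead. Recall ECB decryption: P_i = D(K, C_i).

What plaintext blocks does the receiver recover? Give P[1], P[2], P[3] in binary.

P[1] = 0b00000001, P[2] = 0b10111110, P[3] = 0b11001101

Only C[1] changed, to 0b00001010. In ECB, a change in C_i affects only P_i. Decrypting the received ciphertext:
P[1]: D(K, 0b00001010) = 0b00000001.
P[2]: D(K, 0b11000111) = 0b10111110.
P[3]: D(K, 0b11010110) = 0b11001101.
Blocks that differ from the original plaintext: P[1].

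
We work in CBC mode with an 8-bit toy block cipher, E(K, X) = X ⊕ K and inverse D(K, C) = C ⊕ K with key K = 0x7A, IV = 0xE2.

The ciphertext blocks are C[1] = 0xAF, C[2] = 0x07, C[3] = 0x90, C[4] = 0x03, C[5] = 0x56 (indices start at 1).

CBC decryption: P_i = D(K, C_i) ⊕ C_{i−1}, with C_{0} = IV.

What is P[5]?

P[5] = 0x2F

P[5]: D(K, 0x56) = 0x2C; 0x2C ⊕ 0x03 = 0x2F.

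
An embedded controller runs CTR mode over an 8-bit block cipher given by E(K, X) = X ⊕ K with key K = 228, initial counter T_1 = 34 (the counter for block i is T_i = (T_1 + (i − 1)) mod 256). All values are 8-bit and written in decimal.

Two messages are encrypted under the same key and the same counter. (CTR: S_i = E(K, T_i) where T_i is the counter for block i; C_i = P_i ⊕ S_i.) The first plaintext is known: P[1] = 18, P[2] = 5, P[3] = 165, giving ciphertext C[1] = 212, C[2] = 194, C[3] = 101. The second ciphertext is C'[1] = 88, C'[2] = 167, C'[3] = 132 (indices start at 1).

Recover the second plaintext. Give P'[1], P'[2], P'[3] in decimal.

In CTR with a reused counter, both messages share the same keystream S_i, so C_i ⊕ C'_i = P_i ⊕ P'_i and thus P'_i = P_i ⊕ C_i ⊕ C'_i.
P'[1]: 18 ⊕ 212 ⊕ 88 = 158.
P'[2]: 5 ⊕ 194 ⊕ 167 = 96.
P'[3]: 165 ⊕ 101 ⊕ 132 = 68.

P'[1] = 158, P'[2] = 96, P'[3] = 68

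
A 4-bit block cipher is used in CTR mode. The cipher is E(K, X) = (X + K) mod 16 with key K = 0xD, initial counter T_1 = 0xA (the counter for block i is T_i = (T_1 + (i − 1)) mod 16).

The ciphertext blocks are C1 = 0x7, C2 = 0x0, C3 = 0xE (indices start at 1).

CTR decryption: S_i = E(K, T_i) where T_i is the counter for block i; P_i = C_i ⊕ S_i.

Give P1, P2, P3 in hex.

P1: T = 0xA, S = E(K, T) = 0x7; 0x7 ⊕ 0x7 = 0x0.
P2: T = 0xB, S = E(K, T) = 0x8; 0x0 ⊕ 0x8 = 0x8.
P3: T = 0xC, S = E(K, T) = 0x9; 0xE ⊕ 0x9 = 0x7.

P1 = 0x0, P2 = 0x8, P3 = 0x7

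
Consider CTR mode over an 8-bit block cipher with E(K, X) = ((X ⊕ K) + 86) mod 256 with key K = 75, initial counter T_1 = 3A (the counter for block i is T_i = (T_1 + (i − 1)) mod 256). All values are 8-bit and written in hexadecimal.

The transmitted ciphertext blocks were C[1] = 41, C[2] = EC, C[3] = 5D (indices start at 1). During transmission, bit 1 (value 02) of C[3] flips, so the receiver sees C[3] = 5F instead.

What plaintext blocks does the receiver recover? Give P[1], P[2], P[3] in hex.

P[1] = 94, P[2] = 38, P[3] = 90

CTR decryption: S_i = E(K, T_i) where T_i is the counter for block i; P_i = C_i ⊕ S_i.
Only C[3] changed, to 5F. In CTR, a change in C_i flips the same bit in P_i only; the keystream is unaffected. Decrypting the received ciphertext:
P[1]: T = 3A, S = E(K, T) = D5; 41 ⊕ D5 = 94.
P[2]: T = 3B, S = E(K, T) = D4; EC ⊕ D4 = 38.
P[3]: T = 3C, S = E(K, T) = CF; 5F ⊕ CF = 90.
Blocks that differ from the original plaintext: P[3].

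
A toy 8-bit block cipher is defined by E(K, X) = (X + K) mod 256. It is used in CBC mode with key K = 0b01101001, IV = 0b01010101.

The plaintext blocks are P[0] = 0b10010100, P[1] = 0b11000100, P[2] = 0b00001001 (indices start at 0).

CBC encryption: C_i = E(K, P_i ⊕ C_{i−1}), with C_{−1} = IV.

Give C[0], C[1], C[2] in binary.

C[0] = 0b00101010, C[1] = 0b01010111, C[2] = 0b11000111

C[0]: P[0] ⊕ 0b01010101 = 0b11000001; E(K, 0b11000001) = 0b00101010.
C[1]: P[1] ⊕ 0b00101010 = 0b11101110; E(K, 0b11101110) = 0b01010111.
C[2]: P[2] ⊕ 0b01010111 = 0b01011110; E(K, 0b01011110) = 0b11000111.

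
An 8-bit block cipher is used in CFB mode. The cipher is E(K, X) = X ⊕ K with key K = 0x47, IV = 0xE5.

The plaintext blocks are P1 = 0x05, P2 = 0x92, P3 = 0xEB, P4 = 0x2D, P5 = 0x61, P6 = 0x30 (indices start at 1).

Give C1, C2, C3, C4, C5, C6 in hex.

CFB encryption: C_i = P_i ⊕ E(K, C_{i−1}), with C_{0} = IV.
C1: E(K, 0xE5) = 0xA2; 0x05 ⊕ 0xA2 = 0xA7.
C2: E(K, 0xA7) = 0xE0; 0x92 ⊕ 0xE0 = 0x72.
C3: E(K, 0x72) = 0x35; 0xEB ⊕ 0x35 = 0xDE.
C4: E(K, 0xDE) = 0x99; 0x2D ⊕ 0x99 = 0xB4.
C5: E(K, 0xB4) = 0xF3; 0x61 ⊕ 0xF3 = 0x92.
C6: E(K, 0x92) = 0xD5; 0x30 ⊕ 0xD5 = 0xE5.

C1 = 0xA7, C2 = 0x72, C3 = 0xDE, C4 = 0xB4, C5 = 0x92, C6 = 0xE5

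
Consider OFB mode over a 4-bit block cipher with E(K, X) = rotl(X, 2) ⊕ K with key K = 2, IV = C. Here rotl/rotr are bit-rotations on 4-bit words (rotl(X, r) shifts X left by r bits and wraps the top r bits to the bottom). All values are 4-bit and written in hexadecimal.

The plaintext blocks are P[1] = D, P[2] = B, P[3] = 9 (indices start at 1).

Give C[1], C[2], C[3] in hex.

C[1] = C, C[2] = D, C[3] = 2

OFB encryption: S_i = E(K, S_{i−1}) with S_{0} = IV; C_i = P_i ⊕ S_i.
C[1]: S = E(K, C) = 1; D ⊕ 1 = C.
C[2]: S = E(K, 1) = 6; B ⊕ 6 = D.
C[3]: S = E(K, 6) = B; 9 ⊕ B = 2.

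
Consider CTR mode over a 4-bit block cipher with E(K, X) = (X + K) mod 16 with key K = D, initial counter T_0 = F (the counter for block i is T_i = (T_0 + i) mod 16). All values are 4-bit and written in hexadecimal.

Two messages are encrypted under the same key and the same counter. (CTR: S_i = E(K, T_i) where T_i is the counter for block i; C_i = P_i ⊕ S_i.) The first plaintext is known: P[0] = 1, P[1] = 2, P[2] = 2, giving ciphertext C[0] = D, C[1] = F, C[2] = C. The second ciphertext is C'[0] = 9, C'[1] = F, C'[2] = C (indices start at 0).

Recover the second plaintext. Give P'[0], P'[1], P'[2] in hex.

P'[0] = 5, P'[1] = 2, P'[2] = 2

In CTR with a reused counter, both messages share the same keystream S_i, so C_i ⊕ C'_i = P_i ⊕ P'_i and thus P'_i = P_i ⊕ C_i ⊕ C'_i.
P'[0]: 1 ⊕ D ⊕ 9 = 5.
P'[1]: 2 ⊕ F ⊕ F = 2.
P'[2]: 2 ⊕ C ⊕ C = 2.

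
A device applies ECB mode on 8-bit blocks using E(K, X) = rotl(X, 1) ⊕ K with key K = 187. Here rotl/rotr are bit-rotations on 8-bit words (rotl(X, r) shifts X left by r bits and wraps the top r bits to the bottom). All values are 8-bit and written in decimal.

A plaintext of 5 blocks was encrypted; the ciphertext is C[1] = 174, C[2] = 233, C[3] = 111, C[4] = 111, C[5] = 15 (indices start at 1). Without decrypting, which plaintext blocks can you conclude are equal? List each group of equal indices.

ECB encrypts each block independently with the same key, so equal ciphertext blocks imply equal plaintext blocks.
C[3] = C[4] = 111, so P[3] = P[4].

P[3] = P[4]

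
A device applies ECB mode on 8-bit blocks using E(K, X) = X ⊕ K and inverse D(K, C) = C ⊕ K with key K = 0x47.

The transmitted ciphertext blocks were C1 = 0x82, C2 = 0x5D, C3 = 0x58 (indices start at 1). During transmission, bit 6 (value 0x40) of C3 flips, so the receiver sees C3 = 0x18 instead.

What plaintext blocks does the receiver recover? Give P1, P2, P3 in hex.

P1 = 0xC5, P2 = 0x1A, P3 = 0x5F

ECB decryption: P_i = D(K, C_i).
Only C3 changed, to 0x18. In ECB, a change in C_i affects only P_i. Decrypting the received ciphertext:
P1: D(K, 0x82) = 0xC5.
P2: D(K, 0x5D) = 0x1A.
P3: D(K, 0x18) = 0x5F.
Blocks that differ from the original plaintext: P3.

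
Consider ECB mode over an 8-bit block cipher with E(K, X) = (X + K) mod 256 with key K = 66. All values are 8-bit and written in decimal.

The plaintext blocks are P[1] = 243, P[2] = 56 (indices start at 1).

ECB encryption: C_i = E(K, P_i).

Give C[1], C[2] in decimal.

C[1]: E(K, 243) = 53.
C[2]: E(K, 56) = 122.

C[1] = 53, C[2] = 122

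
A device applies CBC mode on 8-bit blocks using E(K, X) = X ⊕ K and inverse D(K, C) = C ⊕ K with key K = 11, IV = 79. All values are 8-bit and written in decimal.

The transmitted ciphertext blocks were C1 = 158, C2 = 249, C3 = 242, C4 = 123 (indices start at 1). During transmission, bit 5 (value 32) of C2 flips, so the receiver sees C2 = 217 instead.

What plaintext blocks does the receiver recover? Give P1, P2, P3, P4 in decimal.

P1 = 218, P2 = 76, P3 = 32, P4 = 130

CBC decryption: P_i = D(K, C_i) ⊕ C_{i−1}, with C_{0} = IV.
Only C2 changed, to 217. In CBC, a change in C_i garbles P_i and flips the same bit in P_{i+1}. Decrypting the received ciphertext:
P1: D(K, 158) = 149; 149 ⊕ 79 = 218.
P2: D(K, 217) = 210; 210 ⊕ 158 = 76.
P3: D(K, 242) = 249; 249 ⊕ 217 = 32.
P4: D(K, 123) = 112; 112 ⊕ 242 = 130.
Blocks that differ from the original plaintext: P2, P3.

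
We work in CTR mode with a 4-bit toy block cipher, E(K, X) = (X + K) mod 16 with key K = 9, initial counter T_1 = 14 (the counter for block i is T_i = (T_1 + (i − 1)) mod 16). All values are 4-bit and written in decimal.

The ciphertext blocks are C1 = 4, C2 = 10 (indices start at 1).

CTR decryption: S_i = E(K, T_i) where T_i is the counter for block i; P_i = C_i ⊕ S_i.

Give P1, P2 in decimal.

P1 = 3, P2 = 2

P1: T = 14, S = E(K, T) = 7; 4 ⊕ 7 = 3.
P2: T = 15, S = E(K, T) = 8; 10 ⊕ 8 = 2.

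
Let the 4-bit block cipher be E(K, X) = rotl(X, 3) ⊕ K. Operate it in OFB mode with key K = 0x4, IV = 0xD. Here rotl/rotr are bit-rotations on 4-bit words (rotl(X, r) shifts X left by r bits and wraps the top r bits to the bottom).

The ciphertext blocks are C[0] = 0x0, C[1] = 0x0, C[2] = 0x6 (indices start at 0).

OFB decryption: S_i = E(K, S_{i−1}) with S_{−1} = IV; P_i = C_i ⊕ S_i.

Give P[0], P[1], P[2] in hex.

P[0]: S = E(K, 0xD) = 0xA; 0x0 ⊕ 0xA = 0xA.
P[1]: S = E(K, 0xA) = 0x1; 0x0 ⊕ 0x1 = 0x1.
P[2]: S = E(K, 0x1) = 0xC; 0x6 ⊕ 0xC = 0xA.

P[0] = 0xA, P[1] = 0x1, P[2] = 0xA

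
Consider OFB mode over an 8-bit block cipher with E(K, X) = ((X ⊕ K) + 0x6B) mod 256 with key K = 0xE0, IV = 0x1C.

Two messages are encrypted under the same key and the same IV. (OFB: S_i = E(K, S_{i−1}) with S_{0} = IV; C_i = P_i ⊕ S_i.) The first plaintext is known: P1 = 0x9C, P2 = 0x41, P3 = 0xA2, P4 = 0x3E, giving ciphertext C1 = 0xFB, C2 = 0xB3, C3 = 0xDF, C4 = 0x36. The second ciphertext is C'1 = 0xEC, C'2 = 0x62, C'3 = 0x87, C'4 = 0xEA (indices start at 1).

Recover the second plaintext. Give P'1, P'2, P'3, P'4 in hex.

In OFB with a reused IV, both messages share the same keystream S_i, so C_i ⊕ C'_i = P_i ⊕ P'_i and thus P'_i = P_i ⊕ C_i ⊕ C'_i.
P'1: 0x9C ⊕ 0xFB ⊕ 0xEC = 0x8B.
P'2: 0x41 ⊕ 0xB3 ⊕ 0x62 = 0x90.
P'3: 0xA2 ⊕ 0xDF ⊕ 0x87 = 0xFA.
P'4: 0x3E ⊕ 0x36 ⊕ 0xEA = 0xE2.

P'1 = 0x8B, P'2 = 0x90, P'3 = 0xFA, P'4 = 0xE2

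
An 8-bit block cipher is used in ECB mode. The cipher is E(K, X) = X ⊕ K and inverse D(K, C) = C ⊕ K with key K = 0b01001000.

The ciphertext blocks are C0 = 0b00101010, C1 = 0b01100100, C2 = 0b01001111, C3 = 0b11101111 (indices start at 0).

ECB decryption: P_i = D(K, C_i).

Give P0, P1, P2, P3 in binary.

P0 = 0b01100010, P1 = 0b00101100, P2 = 0b00000111, P3 = 0b10100111

P0: D(K, 0b00101010) = 0b01100010.
P1: D(K, 0b01100100) = 0b00101100.
P2: D(K, 0b01001111) = 0b00000111.
P3: D(K, 0b11101111) = 0b10100111.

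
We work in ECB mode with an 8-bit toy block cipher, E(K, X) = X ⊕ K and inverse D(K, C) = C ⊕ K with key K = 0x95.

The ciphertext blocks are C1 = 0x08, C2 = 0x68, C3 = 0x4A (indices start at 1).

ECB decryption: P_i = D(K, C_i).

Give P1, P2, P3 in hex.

P1 = 0x9D, P2 = 0xFD, P3 = 0xDF

P1: D(K, 0x08) = 0x9D.
P2: D(K, 0x68) = 0xFD.
P3: D(K, 0x4A) = 0xDF.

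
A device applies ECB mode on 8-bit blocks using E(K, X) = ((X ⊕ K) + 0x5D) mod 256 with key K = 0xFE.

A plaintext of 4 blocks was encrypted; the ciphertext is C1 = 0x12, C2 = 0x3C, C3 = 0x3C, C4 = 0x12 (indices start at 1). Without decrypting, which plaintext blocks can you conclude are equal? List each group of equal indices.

P1 = P4; P2 = P3

ECB encrypts each block independently with the same key, so equal ciphertext blocks imply equal plaintext blocks.
C1 = C4 = 0x12, so P1 = P4.
C2 = C3 = 0x3C, so P2 = P3.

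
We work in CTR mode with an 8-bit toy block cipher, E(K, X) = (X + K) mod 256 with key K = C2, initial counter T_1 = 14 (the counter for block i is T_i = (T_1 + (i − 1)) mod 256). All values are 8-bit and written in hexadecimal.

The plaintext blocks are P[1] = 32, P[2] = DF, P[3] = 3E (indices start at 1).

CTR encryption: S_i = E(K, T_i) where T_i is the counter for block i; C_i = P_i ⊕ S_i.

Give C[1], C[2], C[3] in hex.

C[1]: T = 14, S = E(K, T) = D6; 32 ⊕ D6 = E4.
C[2]: T = 15, S = E(K, T) = D7; DF ⊕ D7 = 08.
C[3]: T = 16, S = E(K, T) = D8; 3E ⊕ D8 = E6.

C[1] = E4, C[2] = 08, C[3] = E6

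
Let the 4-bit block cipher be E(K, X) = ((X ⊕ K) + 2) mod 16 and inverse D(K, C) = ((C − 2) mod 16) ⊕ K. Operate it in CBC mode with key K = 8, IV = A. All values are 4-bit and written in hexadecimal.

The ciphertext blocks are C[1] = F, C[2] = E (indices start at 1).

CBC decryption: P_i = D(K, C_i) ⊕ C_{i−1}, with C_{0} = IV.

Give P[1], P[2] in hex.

P[1]: D(K, F) = 5; 5 ⊕ A = F.
P[2]: D(K, E) = 4; 4 ⊕ F = B.

P[1] = F, P[2] = B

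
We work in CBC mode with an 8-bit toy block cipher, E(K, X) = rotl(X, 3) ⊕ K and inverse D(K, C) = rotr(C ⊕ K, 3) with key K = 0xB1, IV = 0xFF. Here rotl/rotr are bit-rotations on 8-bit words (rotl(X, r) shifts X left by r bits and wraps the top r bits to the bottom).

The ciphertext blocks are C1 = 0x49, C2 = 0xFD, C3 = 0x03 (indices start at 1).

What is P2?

CBC decryption: P_i = D(K, C_i) ⊕ C_{i−1}, with C_{0} = IV.
P2: D(K, 0xFD) = 0x89; 0x89 ⊕ 0x49 = 0xC0.

P2 = 0xC0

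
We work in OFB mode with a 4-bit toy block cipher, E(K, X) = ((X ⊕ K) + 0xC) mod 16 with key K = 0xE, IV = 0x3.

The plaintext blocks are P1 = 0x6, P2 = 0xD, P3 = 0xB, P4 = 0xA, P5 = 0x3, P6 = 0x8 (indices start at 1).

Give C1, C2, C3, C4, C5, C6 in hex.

OFB encryption: S_i = E(K, S_{i−1}) with S_{0} = IV; C_i = P_i ⊕ S_i.
C1: S = E(K, 0x3) = 0x9; 0x6 ⊕ 0x9 = 0xF.
C2: S = E(K, 0x9) = 0x3; 0xD ⊕ 0x3 = 0xE.
C3: S = E(K, 0x3) = 0x9; 0xB ⊕ 0x9 = 0x2.
C4: S = E(K, 0x9) = 0x3; 0xA ⊕ 0x3 = 0x9.
C5: S = E(K, 0x3) = 0x9; 0x3 ⊕ 0x9 = 0xA.
C6: S = E(K, 0x9) = 0x3; 0x8 ⊕ 0x3 = 0xB.

C1 = 0xF, C2 = 0xE, C3 = 0x2, C4 = 0x9, C5 = 0xA, C6 = 0xB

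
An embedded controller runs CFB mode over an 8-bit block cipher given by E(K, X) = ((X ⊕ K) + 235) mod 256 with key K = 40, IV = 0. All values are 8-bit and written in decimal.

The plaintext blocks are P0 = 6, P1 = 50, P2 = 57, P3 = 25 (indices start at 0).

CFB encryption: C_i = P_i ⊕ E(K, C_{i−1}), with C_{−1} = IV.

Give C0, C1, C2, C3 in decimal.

C0 = 21, C1 = 26, C2 = 36, C3 = 238

C0: E(K, 0) = 19; 6 ⊕ 19 = 21.
C1: E(K, 21) = 40; 50 ⊕ 40 = 26.
C2: E(K, 26) = 29; 57 ⊕ 29 = 36.
C3: E(K, 36) = 247; 25 ⊕ 247 = 238.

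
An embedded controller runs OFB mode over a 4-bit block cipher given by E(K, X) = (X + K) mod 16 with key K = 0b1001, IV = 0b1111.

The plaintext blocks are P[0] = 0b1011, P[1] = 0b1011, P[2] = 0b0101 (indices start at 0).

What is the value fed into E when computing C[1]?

OFB encryption: S_i = E(K, S_{i−1}) with S_{−1} = IV; C_i = P_i ⊕ S_i.
C[0]: S = E(K, 0b1111) = 0b1000; 0b1011 ⊕ 0b1000 = 0b0011.
C[1]: S = E(K, 0b1000) = 0b0001; 0b1011 ⊕ 0b0001 = 0b1010.
So the input to E for block [1] is 0b1000.

0b1000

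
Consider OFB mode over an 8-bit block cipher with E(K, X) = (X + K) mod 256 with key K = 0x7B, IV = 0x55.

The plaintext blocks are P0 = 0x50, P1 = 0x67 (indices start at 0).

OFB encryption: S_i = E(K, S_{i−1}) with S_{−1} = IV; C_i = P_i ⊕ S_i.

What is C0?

C0: S = E(K, 0x55) = 0xD0; 0x50 ⊕ 0xD0 = 0x80.

C0 = 0x80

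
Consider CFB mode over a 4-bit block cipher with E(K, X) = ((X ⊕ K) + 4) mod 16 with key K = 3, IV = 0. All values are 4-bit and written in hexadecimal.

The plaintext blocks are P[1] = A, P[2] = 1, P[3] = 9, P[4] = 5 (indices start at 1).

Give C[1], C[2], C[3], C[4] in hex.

CFB encryption: C_i = P_i ⊕ E(K, C_{i−1}), with C_{0} = IV.
C[1]: E(K, 0) = 7; A ⊕ 7 = D.
C[2]: E(K, D) = 2; 1 ⊕ 2 = 3.
C[3]: E(K, 3) = 4; 9 ⊕ 4 = D.
C[4]: E(K, D) = 2; 5 ⊕ 2 = 7.

C[1] = D, C[2] = 3, C[3] = D, C[4] = 7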